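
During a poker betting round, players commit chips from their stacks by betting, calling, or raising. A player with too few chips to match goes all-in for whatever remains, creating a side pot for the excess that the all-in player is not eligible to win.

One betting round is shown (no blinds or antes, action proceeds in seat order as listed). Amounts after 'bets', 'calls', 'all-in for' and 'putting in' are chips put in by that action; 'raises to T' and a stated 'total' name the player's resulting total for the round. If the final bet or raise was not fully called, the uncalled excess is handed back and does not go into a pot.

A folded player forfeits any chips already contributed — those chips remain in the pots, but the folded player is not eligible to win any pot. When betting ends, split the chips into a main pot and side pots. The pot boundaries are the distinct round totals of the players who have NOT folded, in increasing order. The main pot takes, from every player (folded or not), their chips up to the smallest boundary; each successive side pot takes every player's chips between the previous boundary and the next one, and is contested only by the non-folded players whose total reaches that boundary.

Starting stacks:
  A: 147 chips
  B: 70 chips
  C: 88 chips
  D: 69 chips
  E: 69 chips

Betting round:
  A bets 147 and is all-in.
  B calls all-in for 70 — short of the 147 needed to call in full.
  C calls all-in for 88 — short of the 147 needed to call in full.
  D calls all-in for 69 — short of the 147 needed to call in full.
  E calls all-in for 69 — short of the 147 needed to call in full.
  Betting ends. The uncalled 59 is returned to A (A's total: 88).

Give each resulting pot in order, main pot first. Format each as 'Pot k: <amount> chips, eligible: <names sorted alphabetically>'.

Pot 1: 345 chips, eligible: A, B, C, D, E
Pot 2: 3 chips, eligible: A, B, C
Pot 3: 36 chips, eligible: A, C

Derivation:
Contributions (after 59 returned to A): A=88, B=70, C=88, D=69, E=69
Pot levels (distinct totals of non-folded players): 69, 70, 88
Layer 1-69: 69 each from A, B, C, D, E = 69*5 = 345 chips; eligible A, B, C, D, E
Layer 70-70: 1 each from A, B, C = 1*3 = 3 chips; eligible A, B, C
Layer 71-88: 18 each from A, C = 18*2 = 36 chips; eligible A, C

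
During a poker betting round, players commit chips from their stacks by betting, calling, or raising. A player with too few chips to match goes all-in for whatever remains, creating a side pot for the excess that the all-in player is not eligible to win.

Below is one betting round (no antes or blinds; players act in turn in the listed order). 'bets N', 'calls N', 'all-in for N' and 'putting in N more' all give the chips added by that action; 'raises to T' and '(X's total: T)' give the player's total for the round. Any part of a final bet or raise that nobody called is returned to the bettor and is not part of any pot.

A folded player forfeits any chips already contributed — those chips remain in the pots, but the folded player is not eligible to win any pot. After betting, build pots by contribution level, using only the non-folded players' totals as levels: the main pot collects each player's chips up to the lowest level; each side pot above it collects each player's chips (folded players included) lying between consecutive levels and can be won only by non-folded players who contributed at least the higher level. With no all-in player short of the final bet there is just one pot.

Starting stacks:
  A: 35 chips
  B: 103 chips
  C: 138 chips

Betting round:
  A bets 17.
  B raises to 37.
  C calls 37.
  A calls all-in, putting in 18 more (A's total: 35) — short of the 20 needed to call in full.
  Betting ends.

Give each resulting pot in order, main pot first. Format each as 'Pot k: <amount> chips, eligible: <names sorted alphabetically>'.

Contributions: A=35, B=37, C=37
Pot levels (distinct totals of non-folded players): 35, 37
Layer 1-35: 35 each from A, B, C = 35*3 = 105 chips; eligible A, B, C
Layer 36-37: 2 each from B, C = 2*2 = 4 chips; eligible B, C

Pot 1: 105 chips, eligible: A, B, C
Pot 2: 4 chips, eligible: B, C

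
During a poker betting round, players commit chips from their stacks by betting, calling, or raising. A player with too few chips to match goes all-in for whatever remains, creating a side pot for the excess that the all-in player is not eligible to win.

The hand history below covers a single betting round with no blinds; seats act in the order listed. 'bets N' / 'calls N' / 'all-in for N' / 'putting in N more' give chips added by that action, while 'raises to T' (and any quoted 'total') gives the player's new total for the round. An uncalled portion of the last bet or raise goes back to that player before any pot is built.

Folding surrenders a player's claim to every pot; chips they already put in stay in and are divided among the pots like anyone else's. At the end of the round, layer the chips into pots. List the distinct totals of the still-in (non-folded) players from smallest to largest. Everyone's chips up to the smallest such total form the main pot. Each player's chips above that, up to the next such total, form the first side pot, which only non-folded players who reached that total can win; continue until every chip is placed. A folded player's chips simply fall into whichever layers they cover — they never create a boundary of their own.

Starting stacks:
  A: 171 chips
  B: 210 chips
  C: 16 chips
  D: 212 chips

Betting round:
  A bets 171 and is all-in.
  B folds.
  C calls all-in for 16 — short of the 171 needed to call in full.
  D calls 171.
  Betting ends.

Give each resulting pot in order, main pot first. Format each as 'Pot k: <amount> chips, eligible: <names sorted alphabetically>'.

Contributions: A=171, C=16, D=171
Folded: B
Pot levels (distinct totals of non-folded players): 16, 171
Layer 1-16: 16 each from A, C, D = 16*3 = 48 chips; eligible A, C, D
Layer 17-171: 155 each from A, D = 155*2 = 310 chips; eligible A, D

Pot 1: 48 chips, eligible: A, C, D
Pot 2: 310 chips, eligible: A, D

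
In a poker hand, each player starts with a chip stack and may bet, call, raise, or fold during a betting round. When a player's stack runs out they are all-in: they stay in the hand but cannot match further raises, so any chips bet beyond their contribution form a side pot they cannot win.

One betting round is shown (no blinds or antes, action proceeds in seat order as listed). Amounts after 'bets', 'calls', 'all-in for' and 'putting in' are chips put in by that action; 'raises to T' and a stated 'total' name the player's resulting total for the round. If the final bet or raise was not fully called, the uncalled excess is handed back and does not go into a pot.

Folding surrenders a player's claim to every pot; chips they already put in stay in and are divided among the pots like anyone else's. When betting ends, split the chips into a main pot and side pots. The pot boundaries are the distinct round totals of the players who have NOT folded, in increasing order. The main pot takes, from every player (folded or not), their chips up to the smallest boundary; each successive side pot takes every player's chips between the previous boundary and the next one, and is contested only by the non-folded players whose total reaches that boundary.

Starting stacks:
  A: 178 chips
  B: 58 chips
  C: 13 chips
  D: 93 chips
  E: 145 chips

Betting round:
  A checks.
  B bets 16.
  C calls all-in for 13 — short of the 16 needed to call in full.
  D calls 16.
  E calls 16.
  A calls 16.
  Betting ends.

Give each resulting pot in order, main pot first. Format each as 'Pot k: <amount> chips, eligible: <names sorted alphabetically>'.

Contributions: A=16, B=16, C=13, D=16, E=16
Pot levels (distinct totals of non-folded players): 13, 16
Layer 1-13: 13 each from A, B, C, D, E = 13*5 = 65 chips; eligible A, B, C, D, E
Layer 14-16: 3 each from A, B, D, E = 3*4 = 12 chips; eligible A, B, D, E

Pot 1: 65 chips, eligible: A, B, C, D, E
Pot 2: 12 chips, eligible: A, B, D, E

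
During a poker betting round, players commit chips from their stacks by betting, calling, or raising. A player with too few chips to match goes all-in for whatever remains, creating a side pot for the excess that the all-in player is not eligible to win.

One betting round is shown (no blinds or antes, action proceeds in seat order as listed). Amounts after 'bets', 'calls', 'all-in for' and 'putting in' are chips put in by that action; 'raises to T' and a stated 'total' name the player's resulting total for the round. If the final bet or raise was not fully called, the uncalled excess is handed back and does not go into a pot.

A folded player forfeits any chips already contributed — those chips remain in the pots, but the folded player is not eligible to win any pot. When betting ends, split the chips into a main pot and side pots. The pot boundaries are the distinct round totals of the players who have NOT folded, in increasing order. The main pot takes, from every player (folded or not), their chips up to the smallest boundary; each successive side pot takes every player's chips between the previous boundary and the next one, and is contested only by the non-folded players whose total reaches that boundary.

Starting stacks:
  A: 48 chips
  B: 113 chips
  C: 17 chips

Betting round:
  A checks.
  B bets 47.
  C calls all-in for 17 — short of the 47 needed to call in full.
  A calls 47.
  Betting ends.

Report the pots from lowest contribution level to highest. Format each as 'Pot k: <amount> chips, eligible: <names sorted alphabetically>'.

Pot 1: 51 chips, eligible: A, B, C
Pot 2: 60 chips, eligible: A, B

Derivation:
Contributions: A=47, B=47, C=17
Pot levels (distinct totals of non-folded players): 17, 47
Layer 1-17: 17 each from A, B, C = 17*3 = 51 chips; eligible A, B, C
Layer 18-47: 30 each from A, B = 30*2 = 60 chips; eligible A, B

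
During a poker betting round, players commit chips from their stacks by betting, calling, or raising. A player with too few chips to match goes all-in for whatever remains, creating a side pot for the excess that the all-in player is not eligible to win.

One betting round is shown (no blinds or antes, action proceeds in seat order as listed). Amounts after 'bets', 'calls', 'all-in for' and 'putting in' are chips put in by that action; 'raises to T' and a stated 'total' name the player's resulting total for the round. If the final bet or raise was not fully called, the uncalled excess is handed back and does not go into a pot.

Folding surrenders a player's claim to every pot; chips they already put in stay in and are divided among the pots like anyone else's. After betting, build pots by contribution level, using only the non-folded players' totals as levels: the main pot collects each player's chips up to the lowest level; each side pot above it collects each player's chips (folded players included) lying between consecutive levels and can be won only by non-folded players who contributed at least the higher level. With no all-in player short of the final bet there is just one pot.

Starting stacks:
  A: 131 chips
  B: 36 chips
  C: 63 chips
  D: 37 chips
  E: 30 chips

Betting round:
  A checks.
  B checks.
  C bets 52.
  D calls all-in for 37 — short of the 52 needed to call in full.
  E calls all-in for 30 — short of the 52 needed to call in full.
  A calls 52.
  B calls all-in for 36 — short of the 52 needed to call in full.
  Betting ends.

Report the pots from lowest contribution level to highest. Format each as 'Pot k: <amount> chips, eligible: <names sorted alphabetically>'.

Pot 1: 150 chips, eligible: A, B, C, D, E
Pot 2: 24 chips, eligible: A, B, C, D
Pot 3: 3 chips, eligible: A, C, D
Pot 4: 30 chips, eligible: A, C

Derivation:
Contributions: A=52, B=36, C=52, D=37, E=30
Pot levels (distinct totals of non-folded players): 30, 36, 37, 52
Layer 1-30: 30 each from A, B, C, D, E = 30*5 = 150 chips; eligible A, B, C, D, E
Layer 31-36: 6 each from A, B, C, D = 6*4 = 24 chips; eligible A, B, C, D
Layer 37-37: 1 each from A, C, D = 1*3 = 3 chips; eligible A, C, D
Layer 38-52: 15 each from A, C = 15*2 = 30 chips; eligible A, C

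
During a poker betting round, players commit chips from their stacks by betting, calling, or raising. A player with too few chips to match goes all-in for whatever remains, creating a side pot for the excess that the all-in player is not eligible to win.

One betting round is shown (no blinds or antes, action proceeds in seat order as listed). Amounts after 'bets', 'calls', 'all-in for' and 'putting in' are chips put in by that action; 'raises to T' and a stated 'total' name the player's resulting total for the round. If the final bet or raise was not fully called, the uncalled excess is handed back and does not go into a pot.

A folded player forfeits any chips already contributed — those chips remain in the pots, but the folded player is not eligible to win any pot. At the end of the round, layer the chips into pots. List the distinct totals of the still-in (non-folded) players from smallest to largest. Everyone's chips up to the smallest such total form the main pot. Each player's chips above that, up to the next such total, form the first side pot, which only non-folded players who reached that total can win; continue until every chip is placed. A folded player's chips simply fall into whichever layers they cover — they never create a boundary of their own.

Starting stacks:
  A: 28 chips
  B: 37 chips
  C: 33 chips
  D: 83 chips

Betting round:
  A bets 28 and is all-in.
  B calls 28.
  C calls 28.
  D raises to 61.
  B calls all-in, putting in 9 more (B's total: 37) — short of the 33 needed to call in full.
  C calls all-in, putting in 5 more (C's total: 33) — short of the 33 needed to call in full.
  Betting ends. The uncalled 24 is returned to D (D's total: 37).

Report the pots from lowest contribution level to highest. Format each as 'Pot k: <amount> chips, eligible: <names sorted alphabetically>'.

Pot 1: 112 chips, eligible: A, B, C, D
Pot 2: 15 chips, eligible: B, C, D
Pot 3: 8 chips, eligible: B, D

Derivation:
Contributions (after 24 returned to D): A=28, B=37, C=33, D=37
Pot levels (distinct totals of non-folded players): 28, 33, 37
Layer 1-28: 28 each from A, B, C, D = 28*4 = 112 chips; eligible A, B, C, D
Layer 29-33: 5 each from B, C, D = 5*3 = 15 chips; eligible B, C, D
Layer 34-37: 4 each from B, D = 4*2 = 8 chips; eligible B, D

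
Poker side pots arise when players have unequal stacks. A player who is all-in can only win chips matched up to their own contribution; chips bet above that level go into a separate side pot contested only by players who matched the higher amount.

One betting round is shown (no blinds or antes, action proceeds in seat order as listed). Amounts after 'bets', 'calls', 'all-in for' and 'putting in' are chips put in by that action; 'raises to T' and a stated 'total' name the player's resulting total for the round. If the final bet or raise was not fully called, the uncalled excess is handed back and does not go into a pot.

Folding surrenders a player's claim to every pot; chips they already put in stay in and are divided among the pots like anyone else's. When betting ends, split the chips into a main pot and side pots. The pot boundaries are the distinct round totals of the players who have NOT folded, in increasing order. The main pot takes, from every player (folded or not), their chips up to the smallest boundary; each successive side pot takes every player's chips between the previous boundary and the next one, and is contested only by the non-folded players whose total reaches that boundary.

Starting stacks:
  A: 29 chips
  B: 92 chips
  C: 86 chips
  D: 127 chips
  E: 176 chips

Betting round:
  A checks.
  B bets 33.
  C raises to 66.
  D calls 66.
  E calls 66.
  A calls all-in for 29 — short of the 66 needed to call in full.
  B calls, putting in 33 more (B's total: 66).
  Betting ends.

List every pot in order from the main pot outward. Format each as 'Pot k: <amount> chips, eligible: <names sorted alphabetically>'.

Pot 1: 145 chips, eligible: A, B, C, D, E
Pot 2: 148 chips, eligible: B, C, D, E

Derivation:
Contributions: A=29, B=66, C=66, D=66, E=66
Pot levels (distinct totals of non-folded players): 29, 66
Layer 1-29: 29 each from A, B, C, D, E = 29*5 = 145 chips; eligible A, B, C, D, E
Layer 30-66: 37 each from B, C, D, E = 37*4 = 148 chips; eligible B, C, D, E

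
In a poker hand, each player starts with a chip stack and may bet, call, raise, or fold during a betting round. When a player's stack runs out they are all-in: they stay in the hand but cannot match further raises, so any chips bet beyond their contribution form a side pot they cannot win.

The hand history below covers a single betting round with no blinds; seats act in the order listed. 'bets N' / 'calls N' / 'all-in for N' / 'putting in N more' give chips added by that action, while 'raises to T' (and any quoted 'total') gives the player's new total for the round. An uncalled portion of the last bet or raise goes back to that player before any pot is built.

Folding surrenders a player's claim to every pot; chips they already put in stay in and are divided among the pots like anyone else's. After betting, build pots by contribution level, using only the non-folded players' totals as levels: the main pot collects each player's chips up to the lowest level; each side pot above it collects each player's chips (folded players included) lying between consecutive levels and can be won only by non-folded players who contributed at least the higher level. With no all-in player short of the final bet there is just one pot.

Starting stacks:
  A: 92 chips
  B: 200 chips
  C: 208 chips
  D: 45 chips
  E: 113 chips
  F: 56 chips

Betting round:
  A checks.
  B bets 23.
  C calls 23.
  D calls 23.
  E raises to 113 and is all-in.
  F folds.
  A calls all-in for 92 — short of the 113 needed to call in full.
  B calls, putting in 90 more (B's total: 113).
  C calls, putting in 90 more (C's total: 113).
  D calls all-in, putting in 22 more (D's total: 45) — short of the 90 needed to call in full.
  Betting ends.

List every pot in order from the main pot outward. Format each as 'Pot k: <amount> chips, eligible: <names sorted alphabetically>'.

Pot 1: 225 chips, eligible: A, B, C, D, E
Pot 2: 188 chips, eligible: A, B, C, E
Pot 3: 63 chips, eligible: B, C, E

Derivation:
Contributions: A=92, B=113, C=113, D=45, E=113
Folded: F
Pot levels (distinct totals of non-folded players): 45, 92, 113
Layer 1-45: 45 each from A, B, C, D, E = 45*5 = 225 chips; eligible A, B, C, D, E
Layer 46-92: 47 each from A, B, C, E = 47*4 = 188 chips; eligible A, B, C, E
Layer 93-113: 21 each from B, C, E = 21*3 = 63 chips; eligible B, C, E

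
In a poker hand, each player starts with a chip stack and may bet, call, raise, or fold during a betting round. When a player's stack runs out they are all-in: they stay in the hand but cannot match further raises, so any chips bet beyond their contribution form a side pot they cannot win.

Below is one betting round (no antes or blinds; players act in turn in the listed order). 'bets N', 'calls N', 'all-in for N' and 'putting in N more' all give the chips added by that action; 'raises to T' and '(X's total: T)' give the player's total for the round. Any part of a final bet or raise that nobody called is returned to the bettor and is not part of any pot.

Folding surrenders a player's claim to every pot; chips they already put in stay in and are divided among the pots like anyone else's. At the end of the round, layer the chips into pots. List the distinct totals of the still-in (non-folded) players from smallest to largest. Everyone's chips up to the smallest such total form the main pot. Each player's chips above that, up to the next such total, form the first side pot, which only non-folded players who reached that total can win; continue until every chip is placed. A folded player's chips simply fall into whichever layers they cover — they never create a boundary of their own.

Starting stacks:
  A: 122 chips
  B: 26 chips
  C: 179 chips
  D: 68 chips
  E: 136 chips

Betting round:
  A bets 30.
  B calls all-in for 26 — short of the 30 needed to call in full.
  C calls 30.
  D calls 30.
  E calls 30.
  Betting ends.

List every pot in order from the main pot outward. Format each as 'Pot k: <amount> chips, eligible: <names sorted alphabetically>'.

Pot 1: 130 chips, eligible: A, B, C, D, E
Pot 2: 16 chips, eligible: A, C, D, E

Derivation:
Contributions: A=30, B=26, C=30, D=30, E=30
Pot levels (distinct totals of non-folded players): 26, 30
Layer 1-26: 26 each from A, B, C, D, E = 26*5 = 130 chips; eligible A, B, C, D, E
Layer 27-30: 4 each from A, C, D, E = 4*4 = 16 chips; eligible A, C, D, E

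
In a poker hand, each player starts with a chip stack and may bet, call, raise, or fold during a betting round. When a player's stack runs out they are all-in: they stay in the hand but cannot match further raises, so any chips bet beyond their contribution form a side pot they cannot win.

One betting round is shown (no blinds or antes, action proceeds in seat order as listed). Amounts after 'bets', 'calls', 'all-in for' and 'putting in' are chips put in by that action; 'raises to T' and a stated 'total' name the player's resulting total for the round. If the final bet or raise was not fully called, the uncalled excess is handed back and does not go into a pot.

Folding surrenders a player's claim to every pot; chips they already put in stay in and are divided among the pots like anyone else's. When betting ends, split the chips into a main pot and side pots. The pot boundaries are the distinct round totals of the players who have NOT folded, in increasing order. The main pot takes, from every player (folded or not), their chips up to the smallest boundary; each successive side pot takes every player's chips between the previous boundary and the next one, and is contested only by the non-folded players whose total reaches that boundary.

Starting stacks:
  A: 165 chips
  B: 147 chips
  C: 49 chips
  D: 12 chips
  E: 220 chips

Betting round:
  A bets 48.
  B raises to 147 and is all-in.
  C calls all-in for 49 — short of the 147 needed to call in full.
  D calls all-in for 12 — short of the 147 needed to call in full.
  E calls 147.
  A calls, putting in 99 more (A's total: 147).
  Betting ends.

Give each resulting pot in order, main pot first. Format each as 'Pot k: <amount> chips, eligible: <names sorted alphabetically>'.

Contributions: A=147, B=147, C=49, D=12, E=147
Pot levels (distinct totals of non-folded players): 12, 49, 147
Layer 1-12: 12 each from A, B, C, D, E = 12*5 = 60 chips; eligible A, B, C, D, E
Layer 13-49: 37 each from A, B, C, E = 37*4 = 148 chips; eligible A, B, C, E
Layer 50-147: 98 each from A, B, E = 98*3 = 294 chips; eligible A, B, E

Pot 1: 60 chips, eligible: A, B, C, D, E
Pot 2: 148 chips, eligible: A, B, C, E
Pot 3: 294 chips, eligible: A, B, E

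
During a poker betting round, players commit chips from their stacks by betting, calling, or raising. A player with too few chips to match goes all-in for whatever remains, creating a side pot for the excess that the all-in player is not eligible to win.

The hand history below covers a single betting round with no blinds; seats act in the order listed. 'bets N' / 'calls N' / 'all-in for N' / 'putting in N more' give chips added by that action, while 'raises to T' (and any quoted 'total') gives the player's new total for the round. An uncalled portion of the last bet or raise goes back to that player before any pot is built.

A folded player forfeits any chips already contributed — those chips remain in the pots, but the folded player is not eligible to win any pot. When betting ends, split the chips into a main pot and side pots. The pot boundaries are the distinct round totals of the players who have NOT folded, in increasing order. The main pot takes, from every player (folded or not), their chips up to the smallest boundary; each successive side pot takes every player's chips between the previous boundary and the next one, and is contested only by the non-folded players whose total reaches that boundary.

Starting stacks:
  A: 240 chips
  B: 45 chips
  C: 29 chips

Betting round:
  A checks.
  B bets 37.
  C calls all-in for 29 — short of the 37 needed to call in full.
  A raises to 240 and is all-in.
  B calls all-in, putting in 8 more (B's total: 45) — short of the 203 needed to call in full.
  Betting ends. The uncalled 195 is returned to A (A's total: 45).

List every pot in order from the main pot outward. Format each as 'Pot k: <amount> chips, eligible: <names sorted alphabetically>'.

Contributions (after 195 returned to A): A=45, B=45, C=29
Pot levels (distinct totals of non-folded players): 29, 45
Layer 1-29: 29 each from A, B, C = 29*3 = 87 chips; eligible A, B, C
Layer 30-45: 16 each from A, B = 16*2 = 32 chips; eligible A, B

Pot 1: 87 chips, eligible: A, B, C
Pot 2: 32 chips, eligible: A, B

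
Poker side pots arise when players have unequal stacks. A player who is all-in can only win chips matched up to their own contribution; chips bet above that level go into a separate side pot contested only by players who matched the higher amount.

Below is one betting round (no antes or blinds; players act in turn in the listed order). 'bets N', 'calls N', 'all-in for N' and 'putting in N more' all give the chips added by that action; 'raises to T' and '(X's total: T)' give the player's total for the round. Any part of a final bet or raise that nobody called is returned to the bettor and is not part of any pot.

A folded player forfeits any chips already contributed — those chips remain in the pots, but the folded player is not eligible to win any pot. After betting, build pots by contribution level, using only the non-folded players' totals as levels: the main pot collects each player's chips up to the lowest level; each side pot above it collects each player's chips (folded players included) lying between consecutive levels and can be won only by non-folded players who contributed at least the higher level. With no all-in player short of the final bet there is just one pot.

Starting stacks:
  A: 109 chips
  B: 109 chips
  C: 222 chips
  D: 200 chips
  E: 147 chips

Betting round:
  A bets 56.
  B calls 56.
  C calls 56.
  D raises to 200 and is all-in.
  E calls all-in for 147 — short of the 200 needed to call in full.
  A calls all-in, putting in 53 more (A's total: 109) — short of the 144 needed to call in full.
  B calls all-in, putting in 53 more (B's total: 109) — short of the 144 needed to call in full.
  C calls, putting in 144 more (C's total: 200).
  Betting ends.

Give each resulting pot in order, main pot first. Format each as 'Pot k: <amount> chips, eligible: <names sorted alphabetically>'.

Contributions: A=109, B=109, C=200, D=200, E=147
Pot levels (distinct totals of non-folded players): 109, 147, 200
Layer 1-109: 109 each from A, B, C, D, E = 109*5 = 545 chips; eligible A, B, C, D, E
Layer 110-147: 38 each from C, D, E = 38*3 = 114 chips; eligible C, D, E
Layer 148-200: 53 each from C, D = 53*2 = 106 chips; eligible C, D

Pot 1: 545 chips, eligible: A, B, C, D, E
Pot 2: 114 chips, eligible: C, D, E
Pot 3: 106 chips, eligible: C, D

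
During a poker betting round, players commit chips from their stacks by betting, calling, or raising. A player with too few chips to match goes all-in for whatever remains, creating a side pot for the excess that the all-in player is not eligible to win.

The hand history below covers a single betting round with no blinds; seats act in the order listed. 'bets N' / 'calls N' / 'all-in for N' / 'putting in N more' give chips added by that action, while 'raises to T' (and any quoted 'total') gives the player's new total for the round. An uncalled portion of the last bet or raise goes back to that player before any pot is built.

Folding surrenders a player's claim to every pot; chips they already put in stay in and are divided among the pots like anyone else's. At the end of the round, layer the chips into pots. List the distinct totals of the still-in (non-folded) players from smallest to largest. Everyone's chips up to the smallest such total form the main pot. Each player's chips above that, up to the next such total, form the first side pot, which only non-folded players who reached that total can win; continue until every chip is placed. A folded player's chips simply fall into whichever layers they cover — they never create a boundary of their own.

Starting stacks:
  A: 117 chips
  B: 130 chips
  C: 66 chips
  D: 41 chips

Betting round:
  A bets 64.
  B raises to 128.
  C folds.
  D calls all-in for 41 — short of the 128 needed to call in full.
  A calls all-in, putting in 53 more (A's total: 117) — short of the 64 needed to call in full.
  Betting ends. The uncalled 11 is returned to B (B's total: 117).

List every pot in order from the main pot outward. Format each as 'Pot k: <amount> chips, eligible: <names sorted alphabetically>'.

Pot 1: 123 chips, eligible: A, B, D
Pot 2: 152 chips, eligible: A, B

Derivation:
Contributions (after 11 returned to B): A=117, B=117, D=41
Folded: C
Pot levels (distinct totals of non-folded players): 41, 117
Layer 1-41: 41 each from A, B, D = 41*3 = 123 chips; eligible A, B, D
Layer 42-117: 76 each from A, B = 76*2 = 152 chips; eligible A, B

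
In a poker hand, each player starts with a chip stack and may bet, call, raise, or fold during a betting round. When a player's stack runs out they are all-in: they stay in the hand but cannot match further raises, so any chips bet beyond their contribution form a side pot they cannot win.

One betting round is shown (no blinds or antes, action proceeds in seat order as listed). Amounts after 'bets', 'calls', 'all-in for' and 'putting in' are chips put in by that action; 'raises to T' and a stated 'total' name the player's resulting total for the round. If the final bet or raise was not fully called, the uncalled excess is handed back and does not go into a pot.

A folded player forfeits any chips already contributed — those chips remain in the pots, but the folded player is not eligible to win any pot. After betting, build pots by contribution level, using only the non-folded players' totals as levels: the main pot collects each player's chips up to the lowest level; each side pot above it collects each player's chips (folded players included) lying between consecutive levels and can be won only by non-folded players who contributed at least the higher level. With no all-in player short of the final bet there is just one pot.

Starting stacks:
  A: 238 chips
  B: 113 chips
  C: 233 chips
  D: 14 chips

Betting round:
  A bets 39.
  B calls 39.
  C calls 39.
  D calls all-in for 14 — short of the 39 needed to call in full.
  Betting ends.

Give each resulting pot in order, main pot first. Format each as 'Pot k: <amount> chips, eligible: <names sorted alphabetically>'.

Pot 1: 56 chips, eligible: A, B, C, D
Pot 2: 75 chips, eligible: A, B, C

Derivation:
Contributions: A=39, B=39, C=39, D=14
Pot levels (distinct totals of non-folded players): 14, 39
Layer 1-14: 14 each from A, B, C, D = 14*4 = 56 chips; eligible A, B, C, D
Layer 15-39: 25 each from A, B, C = 25*3 = 75 chips; eligible A, B, C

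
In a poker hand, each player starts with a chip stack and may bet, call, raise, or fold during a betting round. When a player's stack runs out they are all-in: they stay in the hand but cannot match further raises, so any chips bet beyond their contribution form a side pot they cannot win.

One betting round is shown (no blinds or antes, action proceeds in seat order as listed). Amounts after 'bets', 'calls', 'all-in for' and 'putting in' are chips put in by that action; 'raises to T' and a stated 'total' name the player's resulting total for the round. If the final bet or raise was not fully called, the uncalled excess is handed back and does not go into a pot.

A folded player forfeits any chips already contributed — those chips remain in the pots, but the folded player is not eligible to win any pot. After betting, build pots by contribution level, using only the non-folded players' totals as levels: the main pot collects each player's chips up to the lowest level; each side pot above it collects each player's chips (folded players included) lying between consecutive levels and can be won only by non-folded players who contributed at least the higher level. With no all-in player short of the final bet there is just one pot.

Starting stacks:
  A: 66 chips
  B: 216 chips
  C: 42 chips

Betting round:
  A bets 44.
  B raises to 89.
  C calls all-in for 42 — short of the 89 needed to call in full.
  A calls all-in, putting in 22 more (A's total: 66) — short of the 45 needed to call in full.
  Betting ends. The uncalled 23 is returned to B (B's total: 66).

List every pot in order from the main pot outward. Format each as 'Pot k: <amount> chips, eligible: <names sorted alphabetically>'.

Pot 1: 126 chips, eligible: A, B, C
Pot 2: 48 chips, eligible: A, B

Derivation:
Contributions (after 23 returned to B): A=66, B=66, C=42
Pot levels (distinct totals of non-folded players): 42, 66
Layer 1-42: 42 each from A, B, C = 42*3 = 126 chips; eligible A, B, C
Layer 43-66: 24 each from A, B = 24*2 = 48 chips; eligible A, B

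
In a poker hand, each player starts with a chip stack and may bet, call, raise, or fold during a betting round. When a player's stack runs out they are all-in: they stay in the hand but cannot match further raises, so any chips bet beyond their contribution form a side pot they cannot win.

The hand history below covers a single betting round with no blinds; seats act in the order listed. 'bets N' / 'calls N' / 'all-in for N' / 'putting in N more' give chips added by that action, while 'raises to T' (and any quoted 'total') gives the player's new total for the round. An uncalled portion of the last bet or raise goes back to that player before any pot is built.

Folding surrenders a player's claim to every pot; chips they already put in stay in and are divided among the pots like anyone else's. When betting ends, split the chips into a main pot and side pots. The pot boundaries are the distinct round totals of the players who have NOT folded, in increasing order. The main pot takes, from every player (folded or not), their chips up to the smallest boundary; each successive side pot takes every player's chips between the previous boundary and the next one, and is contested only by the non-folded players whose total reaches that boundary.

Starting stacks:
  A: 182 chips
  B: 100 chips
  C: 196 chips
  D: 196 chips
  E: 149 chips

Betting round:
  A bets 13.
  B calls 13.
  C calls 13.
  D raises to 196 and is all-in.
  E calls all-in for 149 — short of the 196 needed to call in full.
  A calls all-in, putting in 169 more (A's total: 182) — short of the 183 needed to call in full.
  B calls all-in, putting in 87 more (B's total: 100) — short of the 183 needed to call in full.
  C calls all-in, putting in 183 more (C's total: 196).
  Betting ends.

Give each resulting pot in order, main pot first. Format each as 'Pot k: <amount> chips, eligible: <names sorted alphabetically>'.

Pot 1: 500 chips, eligible: A, B, C, D, E
Pot 2: 196 chips, eligible: A, C, D, E
Pot 3: 99 chips, eligible: A, C, D
Pot 4: 28 chips, eligible: C, D

Derivation:
Contributions: A=182, B=100, C=196, D=196, E=149
Pot levels (distinct totals of non-folded players): 100, 149, 182, 196
Layer 1-100: 100 each from A, B, C, D, E = 100*5 = 500 chips; eligible A, B, C, D, E
Layer 101-149: 49 each from A, C, D, E = 49*4 = 196 chips; eligible A, C, D, E
Layer 150-182: 33 each from A, C, D = 33*3 = 99 chips; eligible A, C, D
Layer 183-196: 14 each from C, D = 14*2 = 28 chips; eligible C, D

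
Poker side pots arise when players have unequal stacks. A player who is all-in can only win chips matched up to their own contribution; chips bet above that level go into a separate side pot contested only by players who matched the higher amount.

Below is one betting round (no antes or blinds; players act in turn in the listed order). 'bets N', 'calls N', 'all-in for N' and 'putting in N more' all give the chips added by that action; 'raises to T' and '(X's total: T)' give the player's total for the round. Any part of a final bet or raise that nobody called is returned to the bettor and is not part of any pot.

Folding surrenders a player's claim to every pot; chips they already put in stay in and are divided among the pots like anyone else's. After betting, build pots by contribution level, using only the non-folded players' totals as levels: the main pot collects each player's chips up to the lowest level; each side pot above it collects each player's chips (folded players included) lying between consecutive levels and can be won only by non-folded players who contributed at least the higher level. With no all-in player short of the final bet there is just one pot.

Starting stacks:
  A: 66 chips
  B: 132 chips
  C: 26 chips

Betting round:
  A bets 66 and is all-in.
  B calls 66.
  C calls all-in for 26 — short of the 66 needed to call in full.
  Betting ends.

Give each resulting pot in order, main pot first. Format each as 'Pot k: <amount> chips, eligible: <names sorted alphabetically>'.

Contributions: A=66, B=66, C=26
Pot levels (distinct totals of non-folded players): 26, 66
Layer 1-26: 26 each from A, B, C = 26*3 = 78 chips; eligible A, B, C
Layer 27-66: 40 each from A, B = 40*2 = 80 chips; eligible A, B

Pot 1: 78 chips, eligible: A, B, C
Pot 2: 80 chips, eligible: A, B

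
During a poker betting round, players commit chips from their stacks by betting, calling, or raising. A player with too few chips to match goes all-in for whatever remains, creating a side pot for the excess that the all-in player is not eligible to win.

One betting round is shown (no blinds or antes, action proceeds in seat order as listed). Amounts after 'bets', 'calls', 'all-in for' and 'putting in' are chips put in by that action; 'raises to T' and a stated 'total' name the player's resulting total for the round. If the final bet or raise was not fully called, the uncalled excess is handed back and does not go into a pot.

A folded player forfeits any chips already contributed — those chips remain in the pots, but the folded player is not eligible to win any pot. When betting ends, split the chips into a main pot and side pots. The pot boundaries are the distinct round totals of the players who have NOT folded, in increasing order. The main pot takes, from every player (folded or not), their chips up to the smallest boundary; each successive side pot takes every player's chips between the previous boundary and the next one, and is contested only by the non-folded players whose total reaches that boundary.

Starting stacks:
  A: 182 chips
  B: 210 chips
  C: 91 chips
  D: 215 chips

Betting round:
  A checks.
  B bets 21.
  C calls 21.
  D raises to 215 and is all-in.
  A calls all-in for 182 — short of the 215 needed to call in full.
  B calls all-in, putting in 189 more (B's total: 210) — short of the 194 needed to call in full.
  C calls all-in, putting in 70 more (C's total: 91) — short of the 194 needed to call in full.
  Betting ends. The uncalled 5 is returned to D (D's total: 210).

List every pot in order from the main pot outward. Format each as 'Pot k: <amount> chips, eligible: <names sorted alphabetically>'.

Contributions (after 5 returned to D): A=182, B=210, C=91, D=210
Pot levels (distinct totals of non-folded players): 91, 182, 210
Layer 1-91: 91 each from A, B, C, D = 91*4 = 364 chips; eligible A, B, C, D
Layer 92-182: 91 each from A, B, D = 91*3 = 273 chips; eligible A, B, D
Layer 183-210: 28 each from B, D = 28*2 = 56 chips; eligible B, D

Pot 1: 364 chips, eligible: A, B, C, D
Pot 2: 273 chips, eligible: A, B, D
Pot 3: 56 chips, eligible: B, D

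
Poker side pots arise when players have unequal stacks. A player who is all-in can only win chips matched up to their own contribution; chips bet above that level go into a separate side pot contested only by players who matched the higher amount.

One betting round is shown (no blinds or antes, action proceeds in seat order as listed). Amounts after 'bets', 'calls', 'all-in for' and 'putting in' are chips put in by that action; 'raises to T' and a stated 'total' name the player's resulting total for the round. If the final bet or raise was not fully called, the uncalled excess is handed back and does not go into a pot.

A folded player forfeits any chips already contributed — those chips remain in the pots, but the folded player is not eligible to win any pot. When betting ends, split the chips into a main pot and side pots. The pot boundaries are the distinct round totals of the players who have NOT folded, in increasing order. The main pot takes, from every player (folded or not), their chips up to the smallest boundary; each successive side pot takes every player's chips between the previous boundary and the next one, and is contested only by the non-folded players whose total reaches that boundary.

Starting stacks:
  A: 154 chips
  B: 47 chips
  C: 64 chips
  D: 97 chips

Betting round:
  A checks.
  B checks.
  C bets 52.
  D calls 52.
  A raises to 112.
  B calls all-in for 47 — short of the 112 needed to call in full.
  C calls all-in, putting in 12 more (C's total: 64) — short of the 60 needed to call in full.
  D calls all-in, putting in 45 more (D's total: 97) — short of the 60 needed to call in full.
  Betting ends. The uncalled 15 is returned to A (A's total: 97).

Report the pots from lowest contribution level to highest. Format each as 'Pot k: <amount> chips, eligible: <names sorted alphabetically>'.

Contributions (after 15 returned to A): A=97, B=47, C=64, D=97
Pot levels (distinct totals of non-folded players): 47, 64, 97
Layer 1-47: 47 each from A, B, C, D = 47*4 = 188 chips; eligible A, B, C, D
Layer 48-64: 17 each from A, C, D = 17*3 = 51 chips; eligible A, C, D
Layer 65-97: 33 each from A, D = 33*2 = 66 chips; eligible A, D

Pot 1: 188 chips, eligible: A, B, C, D
Pot 2: 51 chips, eligible: A, C, D
Pot 3: 66 chips, eligible: A, D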